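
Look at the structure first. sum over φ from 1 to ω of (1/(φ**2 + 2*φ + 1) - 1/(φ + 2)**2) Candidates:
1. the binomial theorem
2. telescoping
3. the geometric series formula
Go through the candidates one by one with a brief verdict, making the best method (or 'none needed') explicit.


Diagnosis: telescoping — the piece each term subtracts is 1/(φ**2 + 2*φ + 1) advanced by one index, and it reappears with a plus sign leading the following term — the sum collapses to its boundary terms.
- the binomial theorem: the summand does not match any term pattern of an expanded binomial power.
- telescoping: applicable, and directly so.
- the geometric series formula — the ratio of consecutive terms depends on the index.


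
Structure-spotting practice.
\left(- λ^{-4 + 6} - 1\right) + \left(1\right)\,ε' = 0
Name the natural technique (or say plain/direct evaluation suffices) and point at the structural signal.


Technique: no special technique — with ε absent the equation is not coupled at all: direct integration in λ.


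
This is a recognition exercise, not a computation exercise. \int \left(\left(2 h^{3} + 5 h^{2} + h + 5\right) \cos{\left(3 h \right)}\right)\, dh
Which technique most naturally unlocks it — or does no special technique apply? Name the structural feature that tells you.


Verdict: integration by parts — a polynomial factor 2 h^{3} + 5 h^{2} + h + 5 multiplies \cos{\left(3 h \right)}; differentiating 2 h^{3} + 5 h^{2} + h + 5 lowers its degree while \cos{\left(3 h \right)} integrates cleanly, so parts wins.


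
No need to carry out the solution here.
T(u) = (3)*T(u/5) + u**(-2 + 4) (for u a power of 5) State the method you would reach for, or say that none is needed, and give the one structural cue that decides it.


Diagnosis: the master substitution — treat m = log base 5 of u as the new clock: one recursion step advances m by one while u scales by 5.


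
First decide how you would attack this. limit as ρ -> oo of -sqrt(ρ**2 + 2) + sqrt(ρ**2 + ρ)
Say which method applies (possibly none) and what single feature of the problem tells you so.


Diagnosis: conjugate multiplication — neither sqrt(ρ**2 + ρ) nor sqrt(ρ**2 + 2) converges alone, so rewrite their difference as a conjugate-rationalized quotient first.


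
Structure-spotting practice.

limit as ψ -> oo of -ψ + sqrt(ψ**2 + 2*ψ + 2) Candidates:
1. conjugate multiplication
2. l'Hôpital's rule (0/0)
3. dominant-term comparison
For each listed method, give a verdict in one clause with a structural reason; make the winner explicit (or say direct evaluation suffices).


Diagnosis: conjugate multiplication — both pieces blow up but their difference is finite; the conjugate trick rationalizes sqrt(ψ**2 + 2*ψ + 2) - ψ.
- conjugate multiplication — yes, a natural case for it.
- l'Hôpital's rule (0/0) — the expression is a difference driving to ∞ − ∞, not a 0/0 quotient — there is no ratio for the rule to differentiate.
- dominant-term comparison — this limit is not decided by comparing leading-term growth at infinity.


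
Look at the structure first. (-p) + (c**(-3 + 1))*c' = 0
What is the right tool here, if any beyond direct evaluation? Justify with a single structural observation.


Verdict: separation of variables — all dependence on the two variables factors apart, the defining separable shape. One could also solve this as an exact equation; with each coefficient in its own variable, separating is the same work with fewer steps.


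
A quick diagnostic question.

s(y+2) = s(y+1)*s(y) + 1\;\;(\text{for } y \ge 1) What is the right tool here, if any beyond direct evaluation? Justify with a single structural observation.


Best approach: no special technique — nonlinear feedback in the recursion rules out every root- or factor-based technique.


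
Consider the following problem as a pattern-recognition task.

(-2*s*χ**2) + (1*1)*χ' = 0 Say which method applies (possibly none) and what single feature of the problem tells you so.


Verdict: separation of variables — one side of the product carries the independent variable, the other the unknown — the textbook separation shape.


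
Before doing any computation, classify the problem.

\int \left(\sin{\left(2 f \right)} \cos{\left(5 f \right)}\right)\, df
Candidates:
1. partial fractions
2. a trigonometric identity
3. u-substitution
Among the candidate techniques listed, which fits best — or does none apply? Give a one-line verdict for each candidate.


Method: a trigonometric identity — mixed-frequency products such as \sin{\left(2 f \right)} \cos{\left(5 f \right)} are designed for the product-to-sum formula.
- partial fractions: there is no rational-function structure to decompose.
- a trigonometric identity — applies; the problem has the shape this method handles.
- u-substitution: no subexpression of the integrand pairs with its own derivative as a factor — individual terms may offer their own substitutions, but any change of variable covering the whole integral would have to be constructed from outside the expression.


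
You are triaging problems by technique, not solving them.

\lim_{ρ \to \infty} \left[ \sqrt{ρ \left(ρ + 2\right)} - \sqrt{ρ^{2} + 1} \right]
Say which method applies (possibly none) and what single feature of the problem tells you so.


Diagnosis: conjugate multiplication — \sqrt{ρ \left(ρ + 2\right)} and \sqrt{ρ^{2} + 1} both blow up, but their difference is tame once the conjugate rationalizes it.


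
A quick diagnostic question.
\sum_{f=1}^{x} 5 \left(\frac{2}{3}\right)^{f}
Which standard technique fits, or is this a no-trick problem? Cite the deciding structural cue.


Technique: the geometric series formula — each term is \frac{2}{3} times the previous one, so the geometric-series formula applies directly.


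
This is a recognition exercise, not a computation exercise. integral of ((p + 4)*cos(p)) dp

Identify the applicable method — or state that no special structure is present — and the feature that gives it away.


Diagnosis: integration by parts — a polynomial factor p + 4 multiplies cos(p); differentiating p + 4 lowers its degree while cos(p) integrates cleanly, so parts wins.


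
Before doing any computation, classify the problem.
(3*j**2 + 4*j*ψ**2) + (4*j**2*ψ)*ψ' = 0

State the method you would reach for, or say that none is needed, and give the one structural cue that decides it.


Diagnosis: the exact-equation method — equality of cross partials is the green light — assemble the potential function term by term.


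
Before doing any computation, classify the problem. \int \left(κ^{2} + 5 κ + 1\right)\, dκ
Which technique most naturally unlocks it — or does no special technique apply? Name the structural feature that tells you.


Best approach: no special technique — a term-by-term power-rule job in κ; no substitution or rearrangement earns its keep here.


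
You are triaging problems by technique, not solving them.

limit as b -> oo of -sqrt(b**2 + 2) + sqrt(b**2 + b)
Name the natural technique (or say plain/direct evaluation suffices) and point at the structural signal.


Best approach: conjugate multiplication — the ∞ − ∞ radical form is the exact trigger for the conjugate maneuver.


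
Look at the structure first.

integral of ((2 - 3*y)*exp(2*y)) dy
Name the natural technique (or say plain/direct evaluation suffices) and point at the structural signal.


Method: integration by parts — the integrand splits as 2 - 3*y times exp(2*y) — repeatedly differentiating the polynomial part kills it, which is the parts ladder.


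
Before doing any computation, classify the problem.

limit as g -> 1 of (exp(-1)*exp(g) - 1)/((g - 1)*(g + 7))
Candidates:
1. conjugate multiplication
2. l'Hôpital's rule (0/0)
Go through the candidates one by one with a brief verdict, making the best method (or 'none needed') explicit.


Technique: l'Hôpital's rule (0/0) — numerator and denominator both vanish at 1 — a genuine 0/0 form, which is exactly when l'Hôpital applies. A first-order expansion at the point is an equally standard path; the rule packages it.
- conjugate multiplication — no divergent radical difference is present for a conjugate pair to cancel.
- l'Hôpital's rule (0/0): applicable, and directly so.


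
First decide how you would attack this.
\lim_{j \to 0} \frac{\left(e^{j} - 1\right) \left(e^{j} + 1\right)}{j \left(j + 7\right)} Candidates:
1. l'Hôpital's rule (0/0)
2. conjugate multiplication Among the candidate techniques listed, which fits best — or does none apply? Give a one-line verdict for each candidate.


Technique: l'Hôpital's rule (0/0) — numerator and denominator both vanish at 0 — a genuine 0/0 form, which is exactly when l'Hôpital applies. A first-order expansion at the point is an equally standard path; the rule packages it.
- l'Hôpital's rule (0/0) — yes, a natural case for it.
- conjugate multiplication — no difference of divergent radicals appears, so rationalizing has nothing to cancel.


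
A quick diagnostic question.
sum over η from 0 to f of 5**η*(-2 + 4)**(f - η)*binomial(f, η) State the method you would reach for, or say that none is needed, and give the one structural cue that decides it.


Technique: the binomial theorem — binomial(f, η) weighting matched powers of 5 and (-2 + 4) is the expanded form of (5 + (-2 + 4))^f — fold it back up.


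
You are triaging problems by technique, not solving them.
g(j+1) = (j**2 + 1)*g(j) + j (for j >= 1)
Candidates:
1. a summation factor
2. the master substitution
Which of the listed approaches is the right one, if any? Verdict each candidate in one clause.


Diagnosis: a summation factor — rescale the sequence by the product of the weights j**2 + 1 so far — the recurrence collapses to a plain running sum.
- a summation factor: applies; the problem has the shape this method handles.
- the master substitution — the recursive argument is a shift of the index, not a fixed fraction of it.


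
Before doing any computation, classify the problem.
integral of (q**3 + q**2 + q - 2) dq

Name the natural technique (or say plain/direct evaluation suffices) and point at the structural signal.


Method: no special technique — the integrand is a sum of constant multiples of powers of q — integrate term by term.


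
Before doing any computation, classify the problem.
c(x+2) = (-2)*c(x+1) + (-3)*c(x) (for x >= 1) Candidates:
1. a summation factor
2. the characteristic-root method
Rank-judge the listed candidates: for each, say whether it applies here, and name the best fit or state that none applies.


Verdict: the characteristic-root method — the recurrence is linear and homogeneous with constant coefficients, so the ansatz r^x turns it into a polynomial equation for r.
- a summation factor — the recurrence reaches back more than one step, outside the first-order family a summation factor normalizes.
- the characteristic-root method — applies; the problem has the shape this method handles.


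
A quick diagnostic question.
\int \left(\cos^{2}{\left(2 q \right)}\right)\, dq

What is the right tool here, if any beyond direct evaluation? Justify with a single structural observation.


Diagnosis: a trigonometric identity — the even trigonometric power \cos^{2}{\left(2 q \right)} reduces by a double-angle identity before any integration is attempted.


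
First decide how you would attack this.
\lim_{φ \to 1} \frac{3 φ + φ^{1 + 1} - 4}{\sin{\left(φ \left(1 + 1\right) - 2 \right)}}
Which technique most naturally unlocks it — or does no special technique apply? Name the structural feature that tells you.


Verdict: l'Hôpital's rule (0/0) — both numerator and denominator vanish at 1: the genuine 0/0 indeterminate that l'Hôpital exists for. Expanding numerator and denominator to first order gives the same value — the rule automates exactly that.


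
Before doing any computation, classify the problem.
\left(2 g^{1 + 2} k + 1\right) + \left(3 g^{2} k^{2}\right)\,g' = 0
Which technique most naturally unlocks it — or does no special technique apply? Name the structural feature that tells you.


Diagnosis: the exact-equation method — equality of cross partials is the green light — assemble the potential function term by term.


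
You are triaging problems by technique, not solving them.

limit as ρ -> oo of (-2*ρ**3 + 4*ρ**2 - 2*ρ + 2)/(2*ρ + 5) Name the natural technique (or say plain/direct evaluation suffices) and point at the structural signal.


Method: dominant-term comparison — divide through by the highest power of ρ; every lower-order term dies and the dominant terms decide the limit. Viewed as a single quotient this is an ∞/∞ form — an at-infinity application of l'Hôpital's rule would also resolve it; comparing leading growth reads the answer without differentiating.


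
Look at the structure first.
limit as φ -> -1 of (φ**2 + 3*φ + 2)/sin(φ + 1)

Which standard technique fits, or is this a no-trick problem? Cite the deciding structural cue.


Technique: l'Hôpital's rule (0/0) — both numerator and denominator vanish at -1: the genuine 0/0 indeterminate that l'Hôpital exists for. A first-order expansion at the point is an equally standard path; the rule packages it.


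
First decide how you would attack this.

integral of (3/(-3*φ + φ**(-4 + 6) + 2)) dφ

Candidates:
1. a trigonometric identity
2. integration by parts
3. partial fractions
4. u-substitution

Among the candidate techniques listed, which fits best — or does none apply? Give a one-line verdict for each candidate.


Method: partial fractions — the factorization of (-3*φ + φ**(-4 + 6) + 2) is the whole battle; after it, each term is a table integral.
- a trigonometric identity — there is no trigonometric structure at all — the integrand carries no sine or cosine to rewrite.
- integration by parts — there is no nonconstant-polynomial-times-kernel split with an exp, sine, cosine (degree-1 argument), or logarithm partner.
- partial fractions — applies; the problem has the shape this method handles.
- u-substitution: no subexpression of the integrand serves as a whole-integral substitution inner — individual terms may offer their own, but none carries its derivative as a factor of the full integrand; a working change of variable would have to be constructed from outside the expression.


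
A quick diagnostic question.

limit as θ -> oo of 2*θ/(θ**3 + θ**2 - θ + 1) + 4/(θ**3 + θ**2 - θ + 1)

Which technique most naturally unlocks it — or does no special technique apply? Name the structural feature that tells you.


Diagnosis: dominant-term comparison — at large θ only the top-degree terms survive; compare the leading terms and the limit falls out. As a single quotient, the ∞/∞ shape would yield to repeated differentiation as well — the growth comparison gets there in one look.


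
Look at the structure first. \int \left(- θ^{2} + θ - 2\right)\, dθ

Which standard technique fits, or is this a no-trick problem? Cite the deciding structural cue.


Technique: no special technique — nothing composite, nothing rational, nothing trigonometric — each constant-multiple power of θ integrates by the power rule alone.


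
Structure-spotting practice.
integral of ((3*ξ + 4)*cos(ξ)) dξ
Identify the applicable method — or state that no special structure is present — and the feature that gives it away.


Diagnosis: integration by parts — a polynomial 3*ξ + 4 against the kernel cos(ξ) is the signature bounded-ladder case for integration by parts.


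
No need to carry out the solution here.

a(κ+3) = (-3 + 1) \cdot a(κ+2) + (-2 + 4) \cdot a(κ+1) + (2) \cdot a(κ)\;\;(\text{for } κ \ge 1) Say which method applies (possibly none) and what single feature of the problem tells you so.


Verdict: the characteristic-root method — fixed numeric weights on consecutive terms and no forcing term added: the root method in its home territory.


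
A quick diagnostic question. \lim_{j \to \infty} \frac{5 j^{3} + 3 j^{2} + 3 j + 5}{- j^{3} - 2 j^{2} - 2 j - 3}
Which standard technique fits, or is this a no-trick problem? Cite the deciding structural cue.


Technique: dominant-term comparison — divide through by the highest power of j; every lower-order term dies and the dominant terms decide the limit. Differentiating the expression as a single quotient would eventually settle it as well; matching dominant growth settles it immediately.


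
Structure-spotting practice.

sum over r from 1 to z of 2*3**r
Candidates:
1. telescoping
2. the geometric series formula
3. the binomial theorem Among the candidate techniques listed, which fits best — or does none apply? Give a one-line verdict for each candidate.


Best approach: the geometric series formula — consecutive terms stand in a fixed index-free ratio — the geometric sum formula closes it.
- telescoping — as presented, consecutive terms share no shifted copy to cancel against — no rewrite is on display to change that.
- the geometric series formula — yes, a natural case for it.
- the binomial theorem — no binomial coefficients pair up with complementary powers here.


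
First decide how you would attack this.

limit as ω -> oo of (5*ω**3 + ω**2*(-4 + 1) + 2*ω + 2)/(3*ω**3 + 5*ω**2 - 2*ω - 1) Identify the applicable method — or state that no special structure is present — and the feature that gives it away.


Method: dominant-term comparison — divide by the highest power of ω present: lower-order terms vanish and the dominant ratio remains. As a single quotient, the ∞/∞ shape would yield to repeated differentiation as well — the growth comparison gets there in one look.


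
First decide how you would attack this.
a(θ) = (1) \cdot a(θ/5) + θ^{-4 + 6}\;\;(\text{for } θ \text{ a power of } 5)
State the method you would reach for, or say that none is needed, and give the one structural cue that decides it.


Best approach: the master substitution — the argument contracts 5-fold per step: reindex θ exponentially and solve the linear recurrence in the new index.


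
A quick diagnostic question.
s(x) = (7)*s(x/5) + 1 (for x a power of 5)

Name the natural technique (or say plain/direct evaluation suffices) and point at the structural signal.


Technique: the master substitution — the argument x/5 divides the index by 5; the standard x = 5^m substitution converts it to a constant-shift recurrence.


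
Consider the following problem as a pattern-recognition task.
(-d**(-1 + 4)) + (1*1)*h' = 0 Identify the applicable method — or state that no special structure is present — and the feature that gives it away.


Diagnosis: no special technique — the slope is a pure function of d; integrate both sides and be done.


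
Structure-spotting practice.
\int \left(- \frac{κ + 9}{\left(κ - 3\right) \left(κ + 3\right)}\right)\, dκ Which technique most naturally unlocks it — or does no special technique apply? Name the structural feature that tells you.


Verdict: partial fractions — the bottom factors while the top stays lower-degree — split into simple fractions and integrate piece by piece.


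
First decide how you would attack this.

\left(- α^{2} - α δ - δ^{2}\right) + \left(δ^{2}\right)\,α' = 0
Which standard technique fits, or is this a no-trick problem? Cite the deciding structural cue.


Verdict: the homogeneous substitution — the slope is degree-zero homogeneous: the ratio substitution v = α/δ collapses it.


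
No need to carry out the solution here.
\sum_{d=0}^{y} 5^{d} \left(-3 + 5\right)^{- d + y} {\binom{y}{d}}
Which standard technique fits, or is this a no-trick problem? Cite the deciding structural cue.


Technique: the binomial theorem — terms weighting {\binom{y}{d}} against matched powers of 5 and (-3 + 5) reassemble into (5 + (-3 + 5))^y by the binomial theorem.


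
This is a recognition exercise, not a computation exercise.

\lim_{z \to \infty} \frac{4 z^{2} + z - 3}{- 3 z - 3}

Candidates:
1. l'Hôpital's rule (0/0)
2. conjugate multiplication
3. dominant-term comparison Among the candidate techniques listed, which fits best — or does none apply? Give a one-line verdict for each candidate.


Diagnosis: dominant-term comparison — at large z only the top-degree terms survive; compare the leading terms and the limit falls out.
- l'Hôpital's rule (0/0) — viewed as a single quotient this runs to ∞/∞, not the 0/0 clash this candidate addresses; an at-infinity variant of the rule would resolve it, but comparing leading growth reads the answer without differentiating.
- conjugate multiplication: there are no radicals in tension whose conjugate would simplify matters.
- dominant-term comparison — yes — fits the structure here.


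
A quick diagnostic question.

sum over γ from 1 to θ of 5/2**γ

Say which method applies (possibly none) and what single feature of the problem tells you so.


Verdict: the geometric series formula — consecutive terms stand in a fixed index-free ratio — the geometric sum formula closes it.


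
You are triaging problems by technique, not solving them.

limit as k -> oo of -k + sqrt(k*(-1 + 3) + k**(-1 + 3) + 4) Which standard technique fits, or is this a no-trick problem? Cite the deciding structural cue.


Verdict: conjugate multiplication — two divergent pieces with a minus sign between them and a radical in the mix: rationalize sqrt(k*(-1 + 3) + k**(-1 + 3) + 4) - k before any limit law applies.


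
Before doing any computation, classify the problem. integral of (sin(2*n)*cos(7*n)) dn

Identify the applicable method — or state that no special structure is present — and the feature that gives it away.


Best approach: a trigonometric identity — the product sin(2*n)*cos(7*n) converts to a sum of single-frequency sinusoids via the product-to-sum identity.


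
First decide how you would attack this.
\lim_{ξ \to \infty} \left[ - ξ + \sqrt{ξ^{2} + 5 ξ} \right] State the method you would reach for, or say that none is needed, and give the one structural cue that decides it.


Verdict: conjugate multiplication — this difference gives up after one conjugate multiplication — the radical structure cancels against its conjugate.


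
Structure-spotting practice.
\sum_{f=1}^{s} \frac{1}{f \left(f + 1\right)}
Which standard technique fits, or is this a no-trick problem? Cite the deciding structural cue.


Method: telescoping — integer-spaced poles in \frac{1}{f \left(f + 1\right)} are the telescoping signature in disguise.


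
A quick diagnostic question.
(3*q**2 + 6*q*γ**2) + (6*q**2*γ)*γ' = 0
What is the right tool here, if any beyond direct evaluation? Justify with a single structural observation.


Technique: the exact-equation method — check exactness first: here it holds (3*q**2 + 6*q*γ**2, 6*q**2*γ have matching cross partials), so no integrating factor is needed.


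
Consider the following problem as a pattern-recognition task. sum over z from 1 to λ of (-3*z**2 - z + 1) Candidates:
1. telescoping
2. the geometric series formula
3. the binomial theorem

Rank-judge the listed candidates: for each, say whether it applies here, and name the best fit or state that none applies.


Diagnosis: no special technique — recognize the absence of structure: constant-multiple powers of z summed plainly, no special method required.
- telescoping: the summand is not presented as a shifted difference — a telescoping rewrite may exist, but the displayed structure does not offer one.
- the geometric series formula: dividing successive terms gives an index-dependent quantity, not a constant.
- the binomial theorem — no binomial coefficients pair with matched powers.


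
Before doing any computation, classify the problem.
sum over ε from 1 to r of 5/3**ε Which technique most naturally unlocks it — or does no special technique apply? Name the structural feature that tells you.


Best approach: the geometric series formula — consecutive terms stand in a fixed index-free ratio — the geometric sum formula closes it.


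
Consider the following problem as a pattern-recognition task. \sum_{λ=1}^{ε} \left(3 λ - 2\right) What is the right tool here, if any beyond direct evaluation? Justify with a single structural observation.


Diagnosis: no special technique — every summand is a constant multiple of a power of λ — apply the standard power-sum identities one degree at a time.


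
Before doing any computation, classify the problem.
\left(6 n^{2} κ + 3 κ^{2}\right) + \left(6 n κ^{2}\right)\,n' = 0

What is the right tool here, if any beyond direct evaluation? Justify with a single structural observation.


Method: the exact-equation method — the mixed-partials test passes for 6 n^{2} κ + 3 κ^{2} and 6 n κ^{2}, so a potential function exists as presented.


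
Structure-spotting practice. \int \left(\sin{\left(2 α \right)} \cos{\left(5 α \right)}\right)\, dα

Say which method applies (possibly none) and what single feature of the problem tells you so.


Technique: a trigonometric identity — cross-frequency products like \sin{\left(2 α \right)} \cos{\left(5 α \right)} are the textbook product-to-sum case — the identity converts them to directly integrable sinusoids.


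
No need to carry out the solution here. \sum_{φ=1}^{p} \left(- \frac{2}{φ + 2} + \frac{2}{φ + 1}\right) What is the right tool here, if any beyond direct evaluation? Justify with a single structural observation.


Best approach: telescoping — this sum is a zipper: each term contributes \frac{2}{φ + 1} and removes the next index's value, which the following term puts back, closing term by term.


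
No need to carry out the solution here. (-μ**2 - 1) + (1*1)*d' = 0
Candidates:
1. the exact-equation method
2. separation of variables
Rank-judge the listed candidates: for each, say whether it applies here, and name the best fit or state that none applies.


Technique: no special technique — with d absent the equation is not coupled at all: direct integration in μ.
- the exact-equation method: with the unknown absent from both coefficients, the cross-partial test holds emptily — nothing for the exact method to work on.
- separation of variables: separation is only trivially available — with the unknown absent from the slope this is a direct integration, not a separation problem.


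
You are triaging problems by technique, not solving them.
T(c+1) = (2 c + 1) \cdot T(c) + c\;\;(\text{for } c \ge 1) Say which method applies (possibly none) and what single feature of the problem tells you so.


Best approach: a summation factor — an index-dependent multiplier 2 c + 1 rules out characteristic roots; a summation factor converts it to a pure difference.


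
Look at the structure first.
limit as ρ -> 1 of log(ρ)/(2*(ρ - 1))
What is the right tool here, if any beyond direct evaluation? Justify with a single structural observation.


Best approach: l'Hôpital's rule (0/0) — substituting 1 gives 0 over 0; differentiate top and bottom once and re-evaluate. Expanding numerator and denominator to first order gives the same value — the rule automates exactly that.


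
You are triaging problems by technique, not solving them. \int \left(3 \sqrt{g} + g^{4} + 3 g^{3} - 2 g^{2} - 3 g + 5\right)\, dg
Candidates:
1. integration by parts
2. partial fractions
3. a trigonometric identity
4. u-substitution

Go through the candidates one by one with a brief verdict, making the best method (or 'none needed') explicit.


Diagnosis: no special technique — scan for structure and find none: constant multiples of powers of g, integrate directly.
- integration by parts: no split into a nonconstant polynomial times one of the standard kernels — exp, sine, or cosine of a linear argument, or a logarithm — applies here.
- partial fractions: the expression is not a ratio of polynomials that decomposes further.
- a trigonometric identity — there is no trigonometric structure at all — the integrand carries no sine or cosine to rewrite.
- u-substitution: no subexpression of the integrand serves as a whole-integral substitution inner — individual terms may offer their own, but none carries its derivative as a factor of the full integrand; a working change of variable would have to be constructed from outside the expression.


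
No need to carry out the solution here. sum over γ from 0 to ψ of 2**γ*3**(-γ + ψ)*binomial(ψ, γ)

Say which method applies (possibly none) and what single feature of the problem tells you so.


Verdict: the binomial theorem — binomial(ψ, γ) weighting matched powers of 2 and 3 is the expanded form of (2 + 3)^ψ — fold it back up.


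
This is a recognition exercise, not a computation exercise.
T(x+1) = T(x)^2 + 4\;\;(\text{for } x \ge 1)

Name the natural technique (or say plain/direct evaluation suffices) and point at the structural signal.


Technique: no special technique — each new value is a nonlinear function of earlier ones — scaling arguments and superposition both fail.


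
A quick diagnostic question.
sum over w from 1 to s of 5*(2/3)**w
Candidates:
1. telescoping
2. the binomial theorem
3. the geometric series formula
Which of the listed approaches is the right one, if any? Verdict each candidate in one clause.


Verdict: the geometric series formula — term-over-term division gives 2/3 every time — index-free ratio, geometric sum formula applies.
- telescoping: computed from the summand as displayed, the partial sums build up without the pairwise collapse telescoping exploits.
- the binomial theorem — there is no pair of bases whose matched powers would reassemble into a single binomial power.
- the geometric series formula — yes — fits the structure here.


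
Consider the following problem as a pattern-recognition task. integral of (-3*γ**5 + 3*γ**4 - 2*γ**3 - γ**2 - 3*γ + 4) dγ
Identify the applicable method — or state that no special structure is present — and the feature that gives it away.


Diagnosis: no special technique — nothing composite, nothing rational, nothing trigonometric — each constant-multiple power of γ integrates by the power rule alone.


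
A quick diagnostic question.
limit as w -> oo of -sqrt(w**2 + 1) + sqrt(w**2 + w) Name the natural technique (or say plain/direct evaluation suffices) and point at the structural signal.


Technique: conjugate multiplication — neither sqrt(w**2 + w) nor sqrt(w**2 + 1) converges alone, so rewrite their difference as a conjugate-rationalized quotient first.


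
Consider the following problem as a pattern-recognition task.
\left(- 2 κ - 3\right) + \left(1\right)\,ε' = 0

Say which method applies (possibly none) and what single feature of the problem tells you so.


Best approach: no special technique — solved for the derivative, ε never appears on the right — this is a direct integration in κ, not a differential-equations problem at heart.


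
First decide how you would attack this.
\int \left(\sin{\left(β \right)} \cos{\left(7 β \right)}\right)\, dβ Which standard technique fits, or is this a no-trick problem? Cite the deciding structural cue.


Verdict: a trigonometric identity — \sin{\left(β \right)} \cos{\left(7 β \right)} mixes two frequencies; the product-to-sum identity splits it into single-frequency sinusoids.


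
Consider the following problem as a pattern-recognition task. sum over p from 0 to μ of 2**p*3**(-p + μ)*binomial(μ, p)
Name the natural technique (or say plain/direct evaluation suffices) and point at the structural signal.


Best approach: the binomial theorem — terms weighting binomial(μ, p) against matched powers of 2 and 3 reassemble into (2 + 3)^μ by the binomial theorem.


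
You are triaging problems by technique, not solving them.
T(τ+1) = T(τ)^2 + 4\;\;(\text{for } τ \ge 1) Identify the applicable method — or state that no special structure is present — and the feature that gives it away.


Technique: no special technique — this one you iterate or analyze qualitatively: the nonlinearity defeats linear solution methods.


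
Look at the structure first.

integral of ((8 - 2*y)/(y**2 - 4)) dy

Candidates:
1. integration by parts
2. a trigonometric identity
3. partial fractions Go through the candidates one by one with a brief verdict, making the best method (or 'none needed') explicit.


Technique: partial fractions — the bottom factors while the top stays lower-degree — split into simple fractions and integrate piece by piece.
- integration by parts: the integrand does not split as a nonconstant polynomial times an exp, sine, cosine of a linear argument, or logarithm — no polynomial-kernel parts product to differentiate one side of.
- a trigonometric identity — there is no trigonometric structure at all — the integrand carries no sine or cosine to rewrite.
- partial fractions: yes, a natural case for it.


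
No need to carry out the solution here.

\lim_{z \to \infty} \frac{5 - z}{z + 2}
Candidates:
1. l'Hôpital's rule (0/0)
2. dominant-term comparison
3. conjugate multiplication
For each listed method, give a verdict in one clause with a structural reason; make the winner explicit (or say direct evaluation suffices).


Technique: dominant-term comparison — divide through by the highest power of z; every lower-order term dies and the dominant terms decide the limit.
- l'Hôpital's rule (0/0): as a single quotient the expression runs to ∞/∞ at the limit point — an at-infinity form of the rule would apply, though the leading-growth comparison is the direct reading.
- dominant-term comparison: applicable, and directly so.
- conjugate multiplication: no divergent radical difference is present for a conjugate pair to cancel.


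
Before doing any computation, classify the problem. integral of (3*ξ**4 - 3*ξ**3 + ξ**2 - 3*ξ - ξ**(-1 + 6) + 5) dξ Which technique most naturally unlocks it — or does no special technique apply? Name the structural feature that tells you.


Verdict: no special technique — a term-by-term power-rule job in ξ; no substitution or rearrangement earns its keep here.


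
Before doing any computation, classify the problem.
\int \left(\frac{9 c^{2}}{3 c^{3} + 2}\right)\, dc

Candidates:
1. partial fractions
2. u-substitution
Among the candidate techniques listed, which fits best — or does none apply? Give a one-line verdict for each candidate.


Diagnosis: u-substitution — a chain-rule shadow: 9 c^{2} alongside a function of 3 c^{3} + 2 means u = 3 c^{3} + 2 unwinds the composition in one step.
- partial fractions — the denominator is irreducible over the rationals — no rational-coefficient split into simpler fractions exists.
- u-substitution — applicable, and directly so.


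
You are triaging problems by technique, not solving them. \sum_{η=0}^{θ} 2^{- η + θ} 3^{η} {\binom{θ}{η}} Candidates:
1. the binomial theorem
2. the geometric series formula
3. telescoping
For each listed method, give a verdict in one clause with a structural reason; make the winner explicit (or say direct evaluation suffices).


Diagnosis: the binomial theorem — {\binom{θ}{η}} weighting matched powers of 3 and 2 is the expanded form of (3 + 2)^θ — fold it back up.
- the binomial theorem — applies; the problem has the shape this method handles.
- the geometric series formula: consecutive terms are not related by a fixed multiplier.
- telescoping — the terms as presented offer no neighboring cancellation — a telescoping rewrite may exist, but the displayed structure does not hand one over.


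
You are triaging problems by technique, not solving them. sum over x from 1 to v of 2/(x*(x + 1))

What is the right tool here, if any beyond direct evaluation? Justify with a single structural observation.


Diagnosis: telescoping — 2/(x*(x + 1)) is a collapsed telescope: expand it into simple fractions to see the cancellation.


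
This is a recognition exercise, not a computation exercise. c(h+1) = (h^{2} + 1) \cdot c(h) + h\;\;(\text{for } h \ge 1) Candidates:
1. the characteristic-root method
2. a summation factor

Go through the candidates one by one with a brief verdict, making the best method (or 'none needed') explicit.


Diagnosis: a summation factor — one-term recursion with variable weight h^{2} + 1 is solved by product normalization, not by root-finding.
- the characteristic-root method — the coefficients change with the index, which the root method cannot absorb.
- a summation factor — yes — fits the structure here.


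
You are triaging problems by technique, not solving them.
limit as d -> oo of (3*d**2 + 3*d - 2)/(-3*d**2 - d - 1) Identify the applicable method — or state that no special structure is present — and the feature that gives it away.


Technique: dominant-term comparison — as d grows, only the highest-degree terms matter — compare leading terms and read the limit off. Viewed as a single quotient this is an ∞/∞ form — an at-infinity application of l'Hôpital's rule would also resolve it; comparing leading growth reads the answer without differentiating.


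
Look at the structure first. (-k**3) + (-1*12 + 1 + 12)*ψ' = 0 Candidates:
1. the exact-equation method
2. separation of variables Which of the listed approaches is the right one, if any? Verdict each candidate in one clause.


Verdict: no special technique — solved for the derivative, no ψ appears — this is antidifferentiation in k wearing ODE clothing.
- the exact-equation method — no dependence on the unknown anywhere: exactness is a label without content here.
- separation of variables — with no unknown in the slope, separating variables is a formality — the equation integrates directly.


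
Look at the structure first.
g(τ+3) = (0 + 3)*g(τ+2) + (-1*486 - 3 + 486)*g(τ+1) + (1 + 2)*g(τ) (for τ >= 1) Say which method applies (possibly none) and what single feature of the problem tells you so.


Method: the characteristic-root method — linear, homogeneous, constant coefficients: solutions of the form r^τ exist — find the roots of the characteristic polynomial.


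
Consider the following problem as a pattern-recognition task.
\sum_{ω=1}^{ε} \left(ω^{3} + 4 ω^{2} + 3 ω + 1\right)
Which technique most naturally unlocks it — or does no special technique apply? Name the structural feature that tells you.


Diagnosis: no special technique — this is bookkeeping, not technique: standard formulas for sums of constant-multiple powers of ω apply termwise.


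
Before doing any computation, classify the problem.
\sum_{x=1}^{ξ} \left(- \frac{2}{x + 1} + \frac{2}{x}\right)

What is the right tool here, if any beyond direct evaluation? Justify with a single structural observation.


Best approach: telescoping — the piece each term subtracts is \frac{2}{x} advanced by one index, and it reappears with a plus sign leading the following term — the sum collapses to its boundary terms.


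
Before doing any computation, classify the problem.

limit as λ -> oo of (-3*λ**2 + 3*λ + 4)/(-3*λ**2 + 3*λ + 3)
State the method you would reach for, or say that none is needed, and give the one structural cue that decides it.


Verdict: dominant-term comparison — at large λ only the top-degree terms survive; compare the leading terms and the limit falls out. l'Hôpital's at-infinity variant applies to the expression viewed as a single quotient; the leading-term comparison is the direct route.


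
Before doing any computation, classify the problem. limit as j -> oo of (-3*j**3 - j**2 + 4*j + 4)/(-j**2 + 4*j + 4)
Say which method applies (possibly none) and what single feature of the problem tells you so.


Verdict: dominant-term comparison — at large j only the top-degree terms survive; compare the leading terms and the limit falls out. l'Hôpital's at-infinity variant applies to the expression viewed as a single quotient; the leading-term comparison is the direct route.
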